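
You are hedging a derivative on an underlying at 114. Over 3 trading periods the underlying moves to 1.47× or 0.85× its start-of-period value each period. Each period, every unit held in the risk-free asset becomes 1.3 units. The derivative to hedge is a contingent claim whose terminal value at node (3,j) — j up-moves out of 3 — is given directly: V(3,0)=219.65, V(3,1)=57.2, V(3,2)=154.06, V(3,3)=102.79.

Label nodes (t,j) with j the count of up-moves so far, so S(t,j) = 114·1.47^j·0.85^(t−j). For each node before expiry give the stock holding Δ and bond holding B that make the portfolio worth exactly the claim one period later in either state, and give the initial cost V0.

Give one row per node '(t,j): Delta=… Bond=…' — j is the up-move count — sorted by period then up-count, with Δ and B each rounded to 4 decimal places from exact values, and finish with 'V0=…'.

(0,0): Delta=-0.0056 Bond=55.2375
(1,0): Delta=0.3298 Bond=39.3066
(1,1): Delta=-0.0789 Bond=84.0873
(2,0): Delta=-3.1812 Bond=340.2798
(2,1): Delta=1.0968 Bond=-58.1476
(2,2): Delta=-0.3357 Bond=172.5766
V0=54.5984

Since d<R<u, set p* = (R−d)/(u−d) = 0.7258; price each node as the discounted p*-expectation of its children.
Terminal payoffs: V(3,0)=219.6500, V(3,1)=57.2000, V(3,2)=154.0600, V(3,3)=102.7900
(2,0): S=82.3650. Δ = (V_up−V_dn)/(S_up−S_dn) = (57.2000−219.6500)/(121.0765−70.0102) = -3.1812. V = [p*·57.2000 + (1−p*)·219.6500]/1.3 = 78.2636. B = V − Δ·S = 340.2798.
(2,1): S=142.4430. Δ = (V_up−V_dn)/(S_up−S_dn) = (154.0600−57.2000)/(209.3912−121.0765) = 1.0968. V = [p*·154.0600 + (1−p*)·57.2000]/1.3 = 98.0782. B = V − Δ·S = -58.1476.
(2,2): S=246.3426. Δ = (V_up−V_dn)/(S_up−S_dn) = (102.7900−154.0600)/(362.1236−209.3912) = -0.3357. V = [p*·102.7900 + (1−p*)·154.0600]/1.3 = 89.8830. B = V − Δ·S = 172.5766.
(1,0): S=96.9000. Δ = (V_up−V_dn)/(S_up−S_dn) = (98.0782−78.2636)/(142.4430−82.3650) = 0.3298. V = [p*·98.0782 + (1−p*)·78.2636]/1.3 = 71.2655. B = V − Δ·S = 39.3066.
(1,1): S=167.5800. Δ = (V_up−V_dn)/(S_up−S_dn) = (89.8830−98.0782)/(246.3426−142.4430) = -0.0789. V = [p*·89.8830 + (1−p*)·98.0782]/1.3 = 70.8693. B = V − Δ·S = 84.0873.
(0,0): S=114.0000. Δ = (V_up−V_dn)/(S_up−S_dn) = (70.8693−71.2655)/(167.5800−96.9000) = -0.0056. V = [p*·70.8693 + (1−p*)·71.2655]/1.3 = 54.5984. B = V − Δ·S = 55.2375.
Each (Δ,B) replicates both successor values, so the strategy is self-financing and V0 is arbitrage-free.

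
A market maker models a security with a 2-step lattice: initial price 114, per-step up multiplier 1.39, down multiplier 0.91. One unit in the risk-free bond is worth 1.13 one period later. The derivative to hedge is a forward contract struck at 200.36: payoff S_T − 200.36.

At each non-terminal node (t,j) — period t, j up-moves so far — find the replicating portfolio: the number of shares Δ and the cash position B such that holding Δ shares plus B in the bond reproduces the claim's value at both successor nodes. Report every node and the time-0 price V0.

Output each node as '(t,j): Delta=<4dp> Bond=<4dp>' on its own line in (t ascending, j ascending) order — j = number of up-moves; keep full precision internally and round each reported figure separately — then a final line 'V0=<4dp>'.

(0,0): Delta=1.0000 Bond=-156.9113
(1,0): Delta=1.0000 Bond=-177.3097
(1,1): Delta=1.0000 Bond=-177.3097
V0=-42.9113

The replicating-portfolio and risk-neutral prices coincide; use p* = (1.13−0.91)/(1.39−0.91) = 0.4583 for the latter.
Terminal values V(2,·): V(2,0)=-105.9566, V(2,1)=-56.1614, V(2,2)=19.8994
  t=1,j=0: stock 103.7400 → up 144.1986 (V=-56.1614), down 94.4034 (V=-105.9566). Price -73.5697; hedge Δ=1.0000, bond B=-177.3097.
  t=1,j=1: stock 158.4600 → up 220.2594 (V=19.8994), down 144.1986 (V=-56.1614). Price -18.8497; hedge Δ=1.0000, bond B=-177.3097.
  t=0,j=0: stock 114.0000 → up 158.4600 (V=-18.8497), down 103.7400 (V=-73.5697). Price -42.9113; hedge Δ=1.0000, bond B=-156.9113.
Root portfolio cost Δ·114+B reproduces V0=-42.9113.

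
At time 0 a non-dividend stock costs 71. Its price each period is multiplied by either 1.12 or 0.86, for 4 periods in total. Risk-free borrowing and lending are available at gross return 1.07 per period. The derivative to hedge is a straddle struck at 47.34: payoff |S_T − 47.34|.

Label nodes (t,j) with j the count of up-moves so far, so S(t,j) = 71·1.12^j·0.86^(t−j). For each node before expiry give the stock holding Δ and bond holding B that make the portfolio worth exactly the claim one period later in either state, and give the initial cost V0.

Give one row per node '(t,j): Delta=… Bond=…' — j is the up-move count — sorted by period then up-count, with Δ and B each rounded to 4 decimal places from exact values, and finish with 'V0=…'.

(0,0): Delta=0.9947 Bond=-35.7180
(1,0): Delta=0.9654 Bond=-36.4322
(1,1): Delta=1.0000 Bond=-38.6435
(2,0): Delta=0.7762 Bond=-29.0446
(2,1): Delta=1.0000 Bond=-41.3486
(2,2): Delta=1.0000 Bond=-41.3486
(3,0): Delta=-0.4483 Bond=24.2165
(3,1): Delta=1.0000 Bond=-44.2430
(3,2): Delta=1.0000 Bond=-44.2430
(3,3): Delta=1.0000 Bond=-44.2430
V0=34.9023

Risk-neutral probability p* = (R−d)/(u−d) = (1.07−0.86)/(1.12−0.86) = 0.8077.
Terminal values V(4,·): V(4,0)=8.5024, V(4,1)=3.2392, V(4,2)=18.5306, V(4,3)=38.4449, V(4,4)=64.3799
(3,0): S=45.1600. Δ = (V_up−V_dn)/(S_up−S_dn) = (3.2392−8.5024)/(50.5792−38.8376) = -0.4483. V = [p*·3.2392 + (1−p*)·8.5024]/1.07 = 3.9732. B = V − Δ·S = 24.2165.
(3,1): S=58.8130. Δ = (V_up−V_dn)/(S_up−S_dn) = (18.5306−3.2392)/(65.8706−50.5792) = 1.0000. V = [p*·18.5306 + (1−p*)·3.2392]/1.07 = 14.5700. B = V − Δ·S = -44.2430.
(3,2): S=76.5937. Δ = (V_up−V_dn)/(S_up−S_dn) = (38.4449−18.5306)/(85.7849−65.8706) = 1.0000. V = [p*·38.4449 + (1−p*)·18.5306]/1.07 = 32.3507. B = V − Δ·S = -44.2430.
(3,3): S=99.7499. Δ = (V_up−V_dn)/(S_up−S_dn) = (64.3799−38.4449)/(111.7199−85.7849) = 1.0000. V = [p*·64.3799 + (1−p*)·38.4449]/1.07 = 55.5069. B = V − Δ·S = -44.2430.
(2,0): S=52.5116. Δ = (V_up−V_dn)/(S_up−S_dn) = (14.5700−3.9732)/(58.8130−45.1600) = 0.7762. V = [p*·14.5700 + (1−p*)·3.9732]/1.07 = 11.7123. B = V − Δ·S = -29.0446.
(2,1): S=68.3872. Δ = (V_up−V_dn)/(S_up−S_dn) = (32.3507−14.5700)/(76.5937−58.8130) = 1.0000. V = [p*·32.3507 + (1−p*)·14.5700]/1.07 = 27.0386. B = V − Δ·S = -41.3486.
(2,2): S=89.0624. Δ = (V_up−V_dn)/(S_up−S_dn) = (55.5069−32.3507)/(99.7499−76.5937) = 1.0000. V = [p*·55.5069 + (1−p*)·32.3507]/1.07 = 47.7138. B = V − Δ·S = -41.3486.
(1,0): S=61.0600. Δ = (V_up−V_dn)/(S_up−S_dn) = (27.0386−11.7123)/(68.3872−52.5116) = 0.9654. V = [p*·27.0386 + (1−p*)·11.7123]/1.07 = 22.5152. B = V − Δ·S = -36.4322.
(1,1): S=79.5200. Δ = (V_up−V_dn)/(S_up−S_dn) = (47.7138−27.0386)/(89.0624−68.3872) = 1.0000. V = [p*·47.7138 + (1−p*)·27.0386]/1.07 = 40.8765. B = V − Δ·S = -38.6435.
(0,0): S=71.0000. Δ = (V_up−V_dn)/(S_up−S_dn) = (40.8765−22.5152)/(79.5200−61.0600) = 0.9947. V = [p*·40.8765 + (1−p*)·22.5152]/1.07 = 34.9023. B = V − Δ·S = -35.7180.
Each (Δ,B) replicates both successor values, so the strategy is self-financing and V0 is arbitrage-free.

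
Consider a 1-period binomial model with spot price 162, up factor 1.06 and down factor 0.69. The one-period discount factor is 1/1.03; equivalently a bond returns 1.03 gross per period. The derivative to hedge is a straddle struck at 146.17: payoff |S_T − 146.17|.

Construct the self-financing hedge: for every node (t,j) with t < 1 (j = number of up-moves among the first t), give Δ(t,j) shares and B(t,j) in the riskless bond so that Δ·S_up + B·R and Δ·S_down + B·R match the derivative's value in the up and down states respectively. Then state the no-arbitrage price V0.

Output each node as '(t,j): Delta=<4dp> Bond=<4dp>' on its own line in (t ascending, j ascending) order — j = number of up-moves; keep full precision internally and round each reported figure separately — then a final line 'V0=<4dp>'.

(0,0): Delta=-0.1475 Bond=49.3936
V0=25.5017

No-arbitrage ⇒ martingale measure with p* = (R−d)/(u−d) = 0.9189.
Payoff layer (t=1): V(1,0)=34.3900, V(1,1)=25.5500
(0,0): S=162.0000. Δ = (V_up−V_dn)/(S_up−S_dn) = (25.5500−34.3900)/(171.7200−111.7800) = -0.1475. V = [p*·25.5500 + (1−p*)·34.3900]/1.03 = 25.5017. B = V − Δ·S = 49.3936.
Check: Δ(0,0)·S0 + B(0,0) = 25.5017 = V0.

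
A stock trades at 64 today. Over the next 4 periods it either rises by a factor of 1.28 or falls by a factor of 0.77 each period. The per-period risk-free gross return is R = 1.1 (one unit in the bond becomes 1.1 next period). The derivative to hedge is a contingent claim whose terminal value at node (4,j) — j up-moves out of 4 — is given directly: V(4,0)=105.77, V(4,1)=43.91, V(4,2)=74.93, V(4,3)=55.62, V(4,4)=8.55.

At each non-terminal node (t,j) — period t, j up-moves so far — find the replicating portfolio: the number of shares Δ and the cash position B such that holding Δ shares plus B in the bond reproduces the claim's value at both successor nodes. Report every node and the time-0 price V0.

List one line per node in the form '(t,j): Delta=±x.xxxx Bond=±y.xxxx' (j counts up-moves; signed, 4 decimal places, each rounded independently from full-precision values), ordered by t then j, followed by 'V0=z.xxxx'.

Risk-neutral probability p* = (R−d)/(u−d) = (1.1−0.77)/(1.28−0.77) = 0.6471.
At expiry t=4: V(4,0)=105.7700, V(4,1)=43.9100, V(4,2)=74.9300, V(4,3)=55.6200, V(4,4)=8.5500
(3,0): S=29.2181. Δ = (V_up−V_dn)/(S_up−S_dn) = (43.9100−105.7700)/(37.3992−22.4979) = -4.1513. V = [p*·43.9100 + (1−p*)·105.7700]/1.1 = 59.7663. B = V − Δ·S = 181.0604.
(3,1): S=48.5704. Δ = (V_up−V_dn)/(S_up−S_dn) = (74.9300−43.9100)/(62.1701−37.3992) = 1.2523. V = [p*·74.9300 + (1−p*)·43.9100]/1.1 = 58.1652. B = V − Δ·S = -2.6583.
(3,2): S=80.7404. Δ = (V_up−V_dn)/(S_up−S_dn) = (55.6200−74.9300)/(103.3477−62.1701) = -0.4689. V = [p*·55.6200 + (1−p*)·74.9300]/1.1 = 56.7594. B = V − Δ·S = 94.6221.
(3,3): S=134.2177. Δ = (V_up−V_dn)/(S_up−S_dn) = (8.5500−55.6200)/(171.7987−103.3477) = -0.6876. V = [p*·8.5500 + (1−p*)·55.6200]/1.1 = 22.8754. B = V − Δ·S = 115.1695.
(2,0): S=37.9456. Δ = (V_up−V_dn)/(S_up−S_dn) = (58.1652−59.7663)/(48.5704−29.2181) = -0.0827. V = [p*·58.1652 + (1−p*)·59.7663]/1.1 = 53.3912. B = V − Δ·S = 56.5306.
(2,1): S=63.0784. Δ = (V_up−V_dn)/(S_up−S_dn) = (56.7594−58.1652)/(80.7404−48.5704) = -0.0437. V = [p*·56.7594 + (1−p*)·58.1652]/1.1 = 52.0505. B = V − Δ·S = 54.8071.
(2,2): S=104.8576. Δ = (V_up−V_dn)/(S_up−S_dn) = (22.8754−56.7594)/(134.2177−80.7404) = -0.6336. V = [p*·22.8754 + (1−p*)·56.7594]/1.1 = 31.6677. B = V − Δ·S = 98.1068.
(1,0): S=49.2800. Δ = (V_up−V_dn)/(S_up−S_dn) = (52.0505−53.3912)/(63.0784−37.9456) = -0.0533. V = [p*·52.0505 + (1−p*)·53.3912]/1.1 = 47.7488. B = V − Δ·S = 50.3776.
(1,1): S=81.9200. Δ = (V_up−V_dn)/(S_up−S_dn) = (31.6677−52.0505)/(104.8576−63.0784) = -0.4879. V = [p*·31.6677 + (1−p*)·52.0505]/1.1 = 35.3287. B = V − Δ·S = 75.2951.
(0,0): S=64.0000. Δ = (V_up−V_dn)/(S_up−S_dn) = (35.3287−47.7488)/(81.9200−49.2800) = -0.3805. V = [p*·35.3287 + (1−p*)·47.7488]/1.1 = 36.1021. B = V − Δ·S = 60.4552.
The time-0 hedge costs 36.1021, which is the no-arbitrage price.

(0,0): Delta=-0.3805 Bond=60.4552
(1,0): Delta=-0.0533 Bond=50.3776
(1,1): Delta=-0.4879 Bond=75.2951
(2,0): Delta=-0.0827 Bond=56.5306
(2,1): Delta=-0.0437 Bond=54.8071
(2,2): Delta=-0.6336 Bond=98.1068
(3,0): Delta=-4.1513 Bond=181.0604
(3,1): Delta=1.2523 Bond=-2.6583
(3,2): Delta=-0.4689 Bond=94.6221
(3,3): Delta=-0.6876 Bond=115.1695
V0=36.1021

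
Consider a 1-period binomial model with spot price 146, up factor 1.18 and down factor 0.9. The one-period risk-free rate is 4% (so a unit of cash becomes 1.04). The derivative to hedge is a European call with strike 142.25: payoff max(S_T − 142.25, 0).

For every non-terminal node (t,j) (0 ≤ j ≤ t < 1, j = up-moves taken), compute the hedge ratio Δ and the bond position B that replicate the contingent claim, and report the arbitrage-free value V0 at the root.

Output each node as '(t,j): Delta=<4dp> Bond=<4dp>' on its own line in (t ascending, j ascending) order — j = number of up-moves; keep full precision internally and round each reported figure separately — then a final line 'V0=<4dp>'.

The replicating-portfolio and risk-neutral prices coincide; use p* = (1.04−0.9)/(1.18−0.9) = 0.5000 for the latter.
Terminal values V(1,·): V(1,0)=0.0000, V(1,1)=30.0300
Node (0,0) S=146.0000: V=(p*·30.0300+(1−p*)·0.0000)/1.04=14.4375; Δ=(30.0300−0.0000)/(172.2800−131.4000)=0.7346; B=V−Δ·S=-92.8125
Self-financing check: at every node Δ·S+B equals the discounted successor values.

(0,0): Delta=0.7346 Bond=-92.8125
V0=14.4375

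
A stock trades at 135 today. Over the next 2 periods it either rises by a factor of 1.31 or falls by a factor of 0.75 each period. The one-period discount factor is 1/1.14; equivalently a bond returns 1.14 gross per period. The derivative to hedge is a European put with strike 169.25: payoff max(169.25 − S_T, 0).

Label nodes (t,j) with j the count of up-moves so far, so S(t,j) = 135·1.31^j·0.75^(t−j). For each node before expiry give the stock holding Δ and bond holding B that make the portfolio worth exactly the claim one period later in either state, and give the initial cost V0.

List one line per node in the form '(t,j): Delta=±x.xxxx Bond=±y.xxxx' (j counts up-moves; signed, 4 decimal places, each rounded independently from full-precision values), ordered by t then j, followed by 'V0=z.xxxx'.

Since d<R<u, set p* = (R−d)/(u−d) = 0.6964; price each node as the discounted p*-expectation of its children.
Terminal payoffs: V(2,0)=93.3125, V(2,1)=36.6125, V(2,2)=0.0000
Node (1,0) S=101.2500: V=(p*·36.6125+(1−p*)·93.3125)/1.14=47.2149; Δ=(36.6125−93.3125)/(132.6375−75.9375)=-1.0000; B=V−Δ·S=148.4649
Node (1,1) S=176.8500: V=(p*·0.0000+(1−p*)·36.6125)/1.14=9.7496; Δ=(0.0000−36.6125)/(231.6735−132.6375)=-0.3697; B=V−Δ·S=75.1290
Node (0,0) S=135.0000: V=(p*·9.7496+(1−p*)·47.2149)/1.14=18.5289; Δ=(9.7496−47.2149)/(176.8500−101.2500)=-0.4956; B=V−Δ·S=85.4313
Self-financing check: at every node Δ·S+B equals the discounted successor values.

(0,0): Delta=-0.4956 Bond=85.4313
(1,0): Delta=-1.0000 Bond=148.4649
(1,1): Delta=-0.3697 Bond=75.1290
V0=18.5289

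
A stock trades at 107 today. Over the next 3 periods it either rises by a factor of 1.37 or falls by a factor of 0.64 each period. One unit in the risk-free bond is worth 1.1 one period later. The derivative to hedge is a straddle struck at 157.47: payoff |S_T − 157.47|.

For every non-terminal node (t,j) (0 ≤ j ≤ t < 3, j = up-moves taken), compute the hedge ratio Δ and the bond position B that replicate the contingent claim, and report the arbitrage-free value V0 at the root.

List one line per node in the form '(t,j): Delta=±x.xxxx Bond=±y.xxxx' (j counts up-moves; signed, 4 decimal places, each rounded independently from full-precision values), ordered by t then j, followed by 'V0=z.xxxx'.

Since d<R<u, set p* = (R−d)/(u−d) = 0.6301; price each node as the discounted p*-expectation of its children.
At expiry t=3: V(3,0)=129.4206, V(3,1)=97.4267, V(3,2)=28.9399, V(3,3)=117.6648
(2,0): S=43.8272. Δ = (V_up−V_dn)/(S_up−S_dn) = (97.4267−129.4206)/(60.0433−28.0494) = -1.0000. V = [p*·97.4267 + (1−p*)·129.4206]/1.1 = 99.3273. B = V − Δ·S = 143.1545.
(2,1): S=93.8176. Δ = (V_up−V_dn)/(S_up−S_dn) = (28.9399−97.4267)/(128.5301−60.0433) = -1.0000. V = [p*·28.9399 + (1−p*)·97.4267]/1.1 = 49.3369. B = V − Δ·S = 143.1545.
(2,2): S=200.8283. Δ = (V_up−V_dn)/(S_up−S_dn) = (117.6648−28.9399)/(275.1348−128.5301) = 0.6052. V = [p*·117.6648 + (1−p*)·28.9399]/1.1 = 77.1352. B = V − Δ·S = -44.4057.
(1,0): S=68.4800. Δ = (V_up−V_dn)/(S_up−S_dn) = (49.3369−99.3273)/(93.8176−43.8272) = -1.0000. V = [p*·49.3369 + (1−p*)·99.3273]/1.1 = 61.6605. B = V − Δ·S = 130.1405.
(1,1): S=146.5900. Δ = (V_up−V_dn)/(S_up−S_dn) = (77.1352−49.3369)/(200.8283−93.8176) = 0.2598. V = [p*·77.1352 + (1−p*)·49.3369]/1.1 = 60.7760. B = V − Δ·S = 22.6962.
(0,0): S=107.0000. Δ = (V_up−V_dn)/(S_up−S_dn) = (60.7760−61.6605)/(146.5900−68.4800) = -0.0113. V = [p*·60.7760 + (1−p*)·61.6605]/1.1 = 55.5483. B = V − Δ·S = 56.7599.
Check: Δ(0,0)·S0 + B(0,0) = 55.5483 = V0.

(0,0): Delta=-0.0113 Bond=56.7599
(1,0): Delta=-1.0000 Bond=130.1405
(1,1): Delta=0.2598 Bond=22.6962
(2,0): Delta=-1.0000 Bond=143.1545
(2,1): Delta=-1.0000 Bond=143.1545
(2,2): Delta=0.6052 Bond=-44.4057
V0=55.5483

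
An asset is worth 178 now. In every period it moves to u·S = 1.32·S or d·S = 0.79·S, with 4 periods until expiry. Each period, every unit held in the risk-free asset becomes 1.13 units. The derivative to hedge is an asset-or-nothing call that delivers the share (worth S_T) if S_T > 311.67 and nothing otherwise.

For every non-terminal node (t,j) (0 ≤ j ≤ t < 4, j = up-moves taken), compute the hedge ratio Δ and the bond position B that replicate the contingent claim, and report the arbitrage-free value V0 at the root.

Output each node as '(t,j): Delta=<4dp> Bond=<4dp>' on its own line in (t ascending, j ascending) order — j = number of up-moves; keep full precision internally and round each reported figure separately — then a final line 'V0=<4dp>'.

(0,0): Delta=1.4724 Bond=-130.8614
(1,0): Delta=1.3986 Bond=-137.4963
(1,1): Delta=1.4971 Bond=-153.6723
(2,0): Delta=0.0000 Bond=0.0000
(2,1): Delta=1.8664 Bond=-242.1956
(2,2): Delta=1.3736 Bond=-135.3446
(3,0): Delta=0.0000 Bond=0.0000
(3,1): Delta=0.0000 Bond=0.0000
(3,2): Delta=2.4906 Bond=-426.6204
(3,3): Delta=1.0000 Bond=0.0000
V0=131.2259

Risk-neutral probability p* = (R−d)/(u−d) = (1.13−0.79)/(1.32−0.79) = 0.6415.
Terminal values V(4,·): V(4,0)=0.0000, V(4,1)=0.0000, V(4,2)=0.0000, V(4,3)=323.4215, V(4,4)=540.4005
Node (3,0) S=87.7609: V=(p*·0.0000+(1−p*)·0.0000)/1.13=0.0000; Δ=(0.0000−0.0000)/(115.8444−69.3311)=0.0000; B=V−Δ·S=0.0000
Node (3,1) S=146.6385: V=(p*·0.0000+(1−p*)·0.0000)/1.13=0.0000; Δ=(0.0000−0.0000)/(193.5629−115.8444)=0.0000; B=V−Δ·S=0.0000
Node (3,2) S=245.0163: V=(p*·323.4215+(1−p*)·0.0000)/1.13=183.6088; Δ=(323.4215−0.0000)/(323.4215−193.5629)=2.4906; B=V−Δ·S=-426.6204
Node (3,3) S=409.3943: V=(p*·540.4005+(1−p*)·323.4215)/1.13=409.3943; Δ=(540.4005−323.4215)/(540.4005−323.4215)=1.0000; B=V−Δ·S=0.0000
Node (2,0) S=111.0898: V=(p*·0.0000+(1−p*)·0.0000)/1.13=0.0000; Δ=(0.0000−0.0000)/(146.6385−87.7609)=0.0000; B=V−Δ·S=0.0000
Node (2,1) S=185.6184: V=(p*·183.6088+(1−p*)·0.0000)/1.13=104.2361; Δ=(183.6088−0.0000)/(245.0163−146.6385)=1.8664; B=V−Δ·S=-242.1956
Node (2,2) S=310.1472: V=(p*·409.3943+(1−p*)·183.6088)/1.13=290.6658; Δ=(409.3943−183.6088)/(409.3943−245.0163)=1.3736; B=V−Δ·S=-135.3446
Node (1,0) S=140.6200: V=(p*·104.2361+(1−p*)·0.0000)/1.13=59.1756; Δ=(104.2361−0.0000)/(185.6184−111.0898)=1.3986; B=V−Δ·S=-137.4963
Node (1,1) S=234.9600: V=(p*·290.6658+(1−p*)·104.2361)/1.13=198.0819; Δ=(290.6658−104.2361)/(310.1472−185.6184)=1.4971; B=V−Δ·S=-153.6723
Node (0,0) S=178.0000: V=(p*·198.0819+(1−p*)·59.1756)/1.13=131.2259; Δ=(198.0819−59.1756)/(234.9600−140.6200)=1.4724; B=V−Δ·S=-130.8614
Each (Δ,B) replicates both successor values, so the strategy is self-financing and V0 is arbitrage-free.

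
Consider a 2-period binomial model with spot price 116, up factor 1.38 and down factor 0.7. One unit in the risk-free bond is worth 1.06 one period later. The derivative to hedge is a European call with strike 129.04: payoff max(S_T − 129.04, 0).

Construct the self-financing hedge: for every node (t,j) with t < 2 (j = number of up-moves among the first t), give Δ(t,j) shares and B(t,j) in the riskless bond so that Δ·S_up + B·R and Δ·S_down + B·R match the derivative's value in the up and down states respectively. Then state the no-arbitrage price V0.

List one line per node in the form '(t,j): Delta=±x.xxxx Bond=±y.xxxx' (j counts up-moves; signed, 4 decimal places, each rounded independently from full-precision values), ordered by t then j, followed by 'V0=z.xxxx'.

(0,0): Delta=0.5817 Bond=-44.5601
(1,0): Delta=0.0000 Bond=0.0000
(1,1): Delta=0.8440 Bond=-89.2193
V0=22.9166

No-arbitrage ⇒ martingale measure with p* = (R−d)/(u−d) = 0.5294.
At expiry t=2: V(2,0)=0.0000, V(2,1)=0.0000, V(2,2)=91.8704
(1,0): S=81.2000. Δ = (V_up−V_dn)/(S_up−S_dn) = (0.0000−0.0000)/(112.0560−56.8400) = 0.0000. V = [p*·0.0000 + (1−p*)·0.0000]/1.06 = 0.0000. B = V − Δ·S = 0.0000.
(1,1): S=160.0800. Δ = (V_up−V_dn)/(S_up−S_dn) = (91.8704−0.0000)/(220.9104−112.0560) = 0.8440. V = [p*·91.8704 + (1−p*)·0.0000]/1.06 = 45.8842. B = V − Δ·S = -89.2193.
(0,0): S=116.0000. Δ = (V_up−V_dn)/(S_up−S_dn) = (45.8842−0.0000)/(160.0800−81.2000) = 0.5817. V = [p*·45.8842 + (1−p*)·0.0000]/1.06 = 22.9166. B = V − Δ·S = -44.5601.
Root portfolio cost Δ·116+B reproduces V0=22.9166.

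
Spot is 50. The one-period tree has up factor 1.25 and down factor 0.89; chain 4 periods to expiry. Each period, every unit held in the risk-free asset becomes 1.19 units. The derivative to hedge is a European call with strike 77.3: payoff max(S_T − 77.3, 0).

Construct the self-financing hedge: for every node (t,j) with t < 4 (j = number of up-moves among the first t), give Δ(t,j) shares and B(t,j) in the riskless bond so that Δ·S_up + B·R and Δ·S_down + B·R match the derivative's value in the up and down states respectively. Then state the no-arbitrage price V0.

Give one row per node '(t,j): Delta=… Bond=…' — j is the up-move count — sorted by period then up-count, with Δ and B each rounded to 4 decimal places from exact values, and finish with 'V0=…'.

(0,0): Delta=0.7808 Bond=-26.4228
(1,0): Delta=0.2943 Bond=-9.7947
(1,1): Delta=0.8501 Bond=-35.7728
(2,0): Delta=0.0000 Bond=0.0000
(2,1): Delta=0.3362 Bond=-13.9868
(2,2): Delta=0.9232 Bond=-48.2861
(3,0): Delta=0.0000 Bond=0.0000
(3,1): Delta=0.0000 Bond=0.0000
(3,2): Delta=0.3841 Bond=-19.9732
(3,3): Delta=1.0000 Bond=-64.9580
V0=12.6162

Under the risk-neutral measure, an up-move has probability p* = (R−d)/(u−d) = 0.8333 and values discount at R = 1.19.
Payoff layer (t=4): V(4,0)=0.0000, V(4,1)=0.0000, V(4,2)=0.0000, V(4,3)=9.6141, V(4,4)=44.7703
Node (3,0) S=35.2485: V=(p*·0.0000+(1−p*)·0.0000)/1.19=0.0000; Δ=(0.0000−0.0000)/(44.0606−31.3711)=0.0000; B=V−Δ·S=0.0000
Node (3,1) S=49.5063: V=(p*·0.0000+(1−p*)·0.0000)/1.19=0.0000; Δ=(0.0000−0.0000)/(61.8828−44.0606)=0.0000; B=V−Δ·S=0.0000
Node (3,2) S=69.5312: V=(p*·9.6141+(1−p*)·0.0000)/1.19=6.7325; Δ=(9.6141−0.0000)/(86.9141−61.8828)=0.3841; B=V−Δ·S=-19.9732
Node (3,3) S=97.6562: V=(p*·44.7703+(1−p*)·9.6141)/1.19=32.6983; Δ=(44.7703−9.6141)/(122.0703−86.9141)=1.0000; B=V−Δ·S=-64.9580
Node (2,0) S=39.6050: V=(p*·0.0000+(1−p*)·0.0000)/1.19=0.0000; Δ=(0.0000−0.0000)/(49.5063−35.2485)=0.0000; B=V−Δ·S=0.0000
Node (2,1) S=55.6250: V=(p*·6.7325+(1−p*)·0.0000)/1.19=4.7147; Δ=(6.7325−0.0000)/(69.5312−49.5063)=0.3362; B=V−Δ·S=-13.9868
Node (2,2) S=78.1250: V=(p*·32.6983+(1−p*)·6.7325)/1.19=23.8409; Δ=(32.6983−6.7325)/(97.6562−69.5312)=0.9232; B=V−Δ·S=-48.2861
Node (1,0) S=44.5000: V=(p*·4.7147+(1−p*)·0.0000)/1.19=3.3016; Δ=(4.7147−0.0000)/(55.6250−39.6050)=0.2943; B=V−Δ·S=-9.7947
Node (1,1) S=62.5000: V=(p*·23.8409+(1−p*)·4.7147)/1.19=17.3556; Δ=(23.8409−4.7147)/(78.1250−55.6250)=0.8501; B=V−Δ·S=-35.7728
Node (0,0) S=50.0000: V=(p*·17.3556+(1−p*)·3.3016)/1.19=12.6162; Δ=(17.3556−3.3016)/(62.5000−44.5000)=0.7808; B=V−Δ·S=-26.4228
Each (Δ,B) replicates both successor values, so the strategy is self-financing and V0 is arbitrage-free.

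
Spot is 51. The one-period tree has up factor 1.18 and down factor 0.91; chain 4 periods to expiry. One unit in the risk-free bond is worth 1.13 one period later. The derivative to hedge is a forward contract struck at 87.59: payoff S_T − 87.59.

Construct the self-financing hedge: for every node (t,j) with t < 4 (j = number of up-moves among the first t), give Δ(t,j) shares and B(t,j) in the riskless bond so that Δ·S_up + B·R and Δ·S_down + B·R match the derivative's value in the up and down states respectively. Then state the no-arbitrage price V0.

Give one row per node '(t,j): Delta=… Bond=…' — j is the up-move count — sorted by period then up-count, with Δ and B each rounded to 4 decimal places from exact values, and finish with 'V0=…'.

Since d<R<u, set p* = (R−d)/(u−d) = 0.8148; price each node as the discounted p*-expectation of its children.
At expiry t=4: V(4,0)=-52.6168, V(4,1)=-42.2401, V(4,2)=-28.7846, V(4,3)=-11.3369, V(4,4)=11.2877
  t=3,j=0: stock 38.4321 → up 45.3499 (V=-42.2401), down 34.9732 (V=-52.6168). Price -39.0812; hedge Δ=1.0000, bond B=-77.5133.
  t=3,j=1: stock 49.8351 → up 58.8054 (V=-28.7846), down 45.3499 (V=-42.2401). Price -27.6782; hedge Δ=1.0000, bond B=-77.5133.
  t=3,j=2: stock 64.6213 → up 76.2531 (V=-11.3369), down 58.8054 (V=-28.7846). Price -12.8920; hedge Δ=1.0000, bond B=-77.5133.
  t=3,j=3: stock 83.7946 → up 98.8777 (V=11.2877), down 76.2531 (V=-11.3369). Price 6.2814; hedge Δ=1.0000, bond B=-77.5133.
  t=2,j=0: stock 42.2331 → up 49.8351 (V=-27.6782), down 38.4321 (V=-39.0812). Price -26.3627; hedge Δ=1.0000, bond B=-68.5958.
  t=2,j=1: stock 54.7638 → up 64.6213 (V=-12.8920), down 49.8351 (V=-27.6782). Price -13.8320; hedge Δ=1.0000, bond B=-68.5958.
  t=2,j=2: stock 71.0124 → up 83.7946 (V=6.2814), down 64.6213 (V=-12.8920). Price 2.4166; hedge Δ=1.0000, bond B=-68.5958.
  t=1,j=0: stock 46.4100 → up 54.7638 (V=-13.8320), down 42.2331 (V=-26.3627). Price -14.2943; hedge Δ=1.0000, bond B=-60.7043.
  t=1,j=1: stock 60.1800 → up 71.0124 (V=2.4166), down 54.7638 (V=-13.8320). Price -0.5243; hedge Δ=1.0000, bond B=-60.7043.
  t=0,j=0: stock 51.0000 → up 60.1800 (V=-0.5243), down 46.4100 (V=-14.2943). Price -2.7206; hedge Δ=1.0000, bond B=-53.7206.
Each (Δ,B) replicates both successor values, so the strategy is self-financing and V0 is arbitrage-free.

(0,0): Delta=1.0000 Bond=-53.7206
(1,0): Delta=1.0000 Bond=-60.7043
(1,1): Delta=1.0000 Bond=-60.7043
(2,0): Delta=1.0000 Bond=-68.5958
(2,1): Delta=1.0000 Bond=-68.5958
(2,2): Delta=1.0000 Bond=-68.5958
(3,0): Delta=1.0000 Bond=-77.5133
(3,1): Delta=1.0000 Bond=-77.5133
(3,2): Delta=1.0000 Bond=-77.5133
(3,3): Delta=1.0000 Bond=-77.5133
V0=-2.7206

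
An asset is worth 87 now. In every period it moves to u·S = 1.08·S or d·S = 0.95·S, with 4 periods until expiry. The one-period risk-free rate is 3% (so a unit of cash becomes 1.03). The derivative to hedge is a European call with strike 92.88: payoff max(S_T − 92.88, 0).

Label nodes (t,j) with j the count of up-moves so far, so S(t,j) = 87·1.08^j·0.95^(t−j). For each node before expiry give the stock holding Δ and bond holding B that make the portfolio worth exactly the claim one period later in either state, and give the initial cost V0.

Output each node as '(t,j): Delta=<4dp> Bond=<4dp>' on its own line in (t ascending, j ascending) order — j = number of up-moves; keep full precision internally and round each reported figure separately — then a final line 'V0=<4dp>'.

(0,0): Delta=0.6659 Bond=-51.1067
(1,0): Delta=0.3733 Bond=-28.4539
(1,1): Delta=0.8268 Bond=-67.7562
(2,0): Delta=0.0000 Bond=0.0000
(2,1): Delta=0.5785 Bond=-47.6248
(2,2): Delta=0.9633 Bond=-83.6414
(3,0): Delta=0.0000 Bond=0.0000
(3,1): Delta=0.0000 Bond=0.0000
(3,2): Delta=0.8965 Bond=-79.7120
(3,3): Delta=1.0000 Bond=-90.1748
V0=6.8260

No-arbitrage ⇒ martingale measure with p* = (R−d)/(u−d) = 0.6154.
Terminal values V(4,·): V(4,0)=0.0000, V(4,1)=0.0000, V(4,2)=0.0000, V(4,3)=11.2352, V(4,4)=25.4825
(3,0): S=74.5916. Δ = (V_up−V_dn)/(S_up−S_dn) = (0.0000−0.0000)/(80.5590−70.8620) = 0.0000. V = [p*·0.0000 + (1−p*)·0.0000]/1.03 = 0.0000. B = V − Δ·S = 0.0000.
(3,1): S=84.7989. Δ = (V_up−V_dn)/(S_up−S_dn) = (0.0000−0.0000)/(91.5828−80.5590) = 0.0000. V = [p*·0.0000 + (1−p*)·0.0000]/1.03 = 0.0000. B = V − Δ·S = 0.0000.
(3,2): S=96.4030. Δ = (V_up−V_dn)/(S_up−S_dn) = (11.2352−0.0000)/(104.1152−91.5828) = 0.8965. V = [p*·11.2352 + (1−p*)·0.0000]/1.03 = 6.7126. B = V − Δ·S = -79.7120.
(3,3): S=109.5949. Δ = (V_up−V_dn)/(S_up−S_dn) = (25.4825−11.2352)/(118.3625−104.1152) = 1.0000. V = [p*·25.4825 + (1−p*)·11.2352]/1.03 = 19.4202. B = V − Δ·S = -90.1748.
(2,0): S=78.5175. Δ = (V_up−V_dn)/(S_up−S_dn) = (0.0000−0.0000)/(84.7989−74.5916) = 0.0000. V = [p*·0.0000 + (1−p*)·0.0000]/1.03 = 0.0000. B = V − Δ·S = 0.0000.
(2,1): S=89.2620. Δ = (V_up−V_dn)/(S_up−S_dn) = (6.7126−0.0000)/(96.4030−84.7989) = 0.5785. V = [p*·6.7126 + (1−p*)·0.0000]/1.03 = 4.0105. B = V − Δ·S = -47.6248.
(2,2): S=101.4768. Δ = (V_up−V_dn)/(S_up−S_dn) = (19.4202−6.7126)/(109.5949−96.4030) = 0.9633. V = [p*·19.4202 + (1−p*)·6.7126]/1.03 = 14.1094. B = V − Δ·S = -83.6414.
(1,0): S=82.6500. Δ = (V_up−V_dn)/(S_up−S_dn) = (4.0105−0.0000)/(89.2620−78.5175) = 0.3733. V = [p*·4.0105 + (1−p*)·0.0000]/1.03 = 2.3961. B = V − Δ·S = -28.4539.
(1,1): S=93.9600. Δ = (V_up−V_dn)/(S_up−S_dn) = (14.1094−4.0105)/(101.4768−89.2620) = 0.8268. V = [p*·14.1094 + (1−p*)·4.0105]/1.03 = 9.9274. B = V − Δ·S = -67.7562.
(0,0): S=87.0000. Δ = (V_up−V_dn)/(S_up−S_dn) = (9.9274−2.3961)/(93.9600−82.6500) = 0.6659. V = [p*·9.9274 + (1−p*)·2.3961]/1.03 = 6.8260. B = V − Δ·S = -51.1067.
Check: Δ(0,0)·S0 + B(0,0) = 6.8260 = V0.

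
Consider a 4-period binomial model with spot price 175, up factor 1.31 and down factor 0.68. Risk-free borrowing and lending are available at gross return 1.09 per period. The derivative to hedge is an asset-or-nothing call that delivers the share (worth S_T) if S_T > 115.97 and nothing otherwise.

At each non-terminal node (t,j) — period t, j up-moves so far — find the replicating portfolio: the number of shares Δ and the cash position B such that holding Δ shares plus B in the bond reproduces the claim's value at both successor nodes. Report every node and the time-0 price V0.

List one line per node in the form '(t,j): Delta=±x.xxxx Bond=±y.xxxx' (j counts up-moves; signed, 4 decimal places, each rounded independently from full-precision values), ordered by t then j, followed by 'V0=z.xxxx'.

The replicating-portfolio and risk-neutral prices coincide; use p* = (1.09−0.68)/(1.31−0.68) = 0.6508 for the latter.
At expiry t=4: V(4,0)=0.0000, V(4,1)=0.0000, V(4,2)=138.8668, V(4,3)=267.5228, V(4,4)=515.3749
(3,0): S=55.0256. Δ = (V_up−V_dn)/(S_up−S_dn) = (0.0000−0.0000)/(72.0835−37.4174) = 0.0000. V = [p*·0.0000 + (1−p*)·0.0000]/1.09 = 0.0000. B = V − Δ·S = 0.0000.
(3,1): S=106.0052. Δ = (V_up−V_dn)/(S_up−S_dn) = (138.8668−0.0000)/(138.8668−72.0835) = 2.0794. V = [p*·138.8668 + (1−p*)·0.0000]/1.09 = 82.9116. B = V − Δ·S = -137.5119.
(3,2): S=204.2159. Δ = (V_up−V_dn)/(S_up−S_dn) = (267.5228−138.8668)/(267.5228−138.8668) = 1.0000. V = [p*·267.5228 + (1−p*)·138.8668]/1.09 = 204.2159. B = V − Δ·S = 0.0000.
(3,3): S=393.4159. Δ = (V_up−V_dn)/(S_up−S_dn) = (515.3749−267.5228)/(515.3749−267.5228) = 1.0000. V = [p*·515.3749 + (1−p*)·267.5228]/1.09 = 393.4159. B = V − Δ·S = 0.0000.
(2,0): S=80.9200. Δ = (V_up−V_dn)/(S_up−S_dn) = (82.9116−0.0000)/(106.0052−55.0256) = 1.6264. V = [p*·82.9116 + (1−p*)·0.0000]/1.09 = 49.5031. B = V − Δ·S = -82.1026.
(2,1): S=155.8900. Δ = (V_up−V_dn)/(S_up−S_dn) = (204.2159−82.9116)/(204.2159−106.0052) = 1.2351. V = [p*·204.2159 + (1−p*)·82.9116]/1.09 = 148.4914. B = V − Δ·S = -44.0551.
(2,2): S=300.3175. Δ = (V_up−V_dn)/(S_up−S_dn) = (393.4159−204.2159)/(393.4159−204.2159) = 1.0000. V = [p*·393.4159 + (1−p*)·204.2159]/1.09 = 300.3175. B = V − Δ·S = 0.0000.
(1,0): S=119.0000. Δ = (V_up−V_dn)/(S_up−S_dn) = (148.4914−49.5031)/(155.8900−80.9200) = 1.3204. V = [p*·148.4914 + (1−p*)·49.5031]/1.09 = 104.5175. B = V − Δ·S = -52.6069.
(1,1): S=229.2500. Δ = (V_up−V_dn)/(S_up−S_dn) = (300.3175−148.4914)/(300.3175−155.8900) = 1.0512. V = [p*·300.3175 + (1−p*)·148.4914]/1.09 = 226.8797. B = V − Δ·S = -14.1140.
(0,0): S=175.0000. Δ = (V_up−V_dn)/(S_up−S_dn) = (226.8797−104.5175)/(229.2500−119.0000) = 1.1099. V = [p*·226.8797 + (1−p*)·104.5175]/1.09 = 168.9450. B = V − Δ·S = -25.2807.
Root portfolio cost Δ·175+B reproduces V0=168.9450.

(0,0): Delta=1.1099 Bond=-25.2807
(1,0): Delta=1.3204 Bond=-52.6069
(1,1): Delta=1.0512 Bond=-14.1140
(2,0): Delta=1.6264 Bond=-82.1026
(2,1): Delta=1.2351 Bond=-44.0551
(2,2): Delta=1.0000 Bond=0.0000
(3,0): Delta=0.0000 Bond=0.0000
(3,1): Delta=2.0794 Bond=-137.5119
(3,2): Delta=1.0000 Bond=0.0000
(3,3): Delta=1.0000 Bond=0.0000
V0=168.9450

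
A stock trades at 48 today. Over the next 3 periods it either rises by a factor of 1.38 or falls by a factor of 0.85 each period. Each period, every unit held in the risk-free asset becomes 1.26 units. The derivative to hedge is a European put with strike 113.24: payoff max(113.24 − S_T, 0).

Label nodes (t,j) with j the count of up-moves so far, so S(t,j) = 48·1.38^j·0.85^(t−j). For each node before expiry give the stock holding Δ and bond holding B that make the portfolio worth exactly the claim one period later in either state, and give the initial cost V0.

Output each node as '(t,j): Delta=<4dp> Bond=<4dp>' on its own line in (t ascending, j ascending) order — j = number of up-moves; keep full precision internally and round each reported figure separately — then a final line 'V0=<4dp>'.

(0,0): Delta=-0.8088 Bond=50.4165
(1,0): Delta=-1.0000 Bond=71.3278
(1,1): Delta=-0.7743 Bond=61.2411
(2,0): Delta=-1.0000 Bond=89.8730
(2,1): Delta=-1.0000 Bond=89.8730
(2,2): Delta=-0.7336 Bond=73.4439
V0=11.5965

Under the risk-neutral measure, an up-move has probability p* = (R−d)/(u−d) = 0.7736 and values discount at R = 1.26.
Payoff layer (t=3): V(3,0)=83.7620, V(3,1)=65.3816, V(3,2)=35.5405, V(3,3)=0.0000
(2,0): S=34.6800. Δ = (V_up−V_dn)/(S_up−S_dn) = (65.3816−83.7620)/(47.8584−29.4780) = -1.0000. V = [p*·65.3816 + (1−p*)·83.7620]/1.26 = 55.1930. B = V − Δ·S = 89.8730.
(2,1): S=56.3040. Δ = (V_up−V_dn)/(S_up−S_dn) = (35.5405−65.3816)/(77.6995−47.8584) = -1.0000. V = [p*·35.5405 + (1−p*)·65.3816]/1.26 = 33.5690. B = V − Δ·S = 89.8730.
(2,2): S=91.4112. Δ = (V_up−V_dn)/(S_up−S_dn) = (0.0000−35.5405)/(126.1475−77.6995) = -0.7336. V = [p*·0.0000 + (1−p*)·35.5405]/1.26 = 6.3864. B = V − Δ·S = 73.4439.
(1,0): S=40.8000. Δ = (V_up−V_dn)/(S_up−S_dn) = (33.5690−55.1930)/(56.3040−34.6800) = -1.0000. V = [p*·33.5690 + (1−p*)·55.1930]/1.26 = 30.5278. B = V − Δ·S = 71.3278.
(1,1): S=66.2400. Δ = (V_up−V_dn)/(S_up−S_dn) = (6.3864−33.5690)/(91.4112−56.3040) = -0.7743. V = [p*·6.3864 + (1−p*)·33.5690]/1.26 = 9.9532. B = V − Δ·S = 61.2411.
(0,0): S=48.0000. Δ = (V_up−V_dn)/(S_up−S_dn) = (9.9532−30.5278)/(66.2400−40.8000) = -0.8088. V = [p*·9.9532 + (1−p*)·30.5278]/1.26 = 11.5965. B = V − Δ·S = 50.4165.
Each (Δ,B) replicates both successor values, so the strategy is self-financing and V0 is arbitrage-free.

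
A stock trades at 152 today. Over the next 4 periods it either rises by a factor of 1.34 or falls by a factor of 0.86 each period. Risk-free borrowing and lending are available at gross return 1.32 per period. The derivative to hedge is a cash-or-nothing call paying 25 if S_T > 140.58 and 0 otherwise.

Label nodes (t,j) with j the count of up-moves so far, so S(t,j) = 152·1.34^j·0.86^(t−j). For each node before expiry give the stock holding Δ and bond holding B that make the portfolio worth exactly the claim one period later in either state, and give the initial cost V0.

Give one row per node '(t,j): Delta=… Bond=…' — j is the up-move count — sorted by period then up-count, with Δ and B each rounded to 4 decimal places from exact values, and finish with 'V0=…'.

(0,0): Delta=0.0007 Bond=8.1193
(1,0): Delta=0.0183 Bond=8.4275
(1,1): Delta=0.0003 Bond=10.8170
(2,0): Delta=0.3364 Bond=-24.6358
(2,1): Delta=0.0094 Bond=12.6791
(2,2): Delta=0.0000 Bond=14.3480
(3,0): Delta=0.0000 Bond=0.0000
(3,1): Delta=0.3457 Bond=-33.9331
(3,2): Delta=0.0000 Bond=18.9394
(3,3): Delta=0.0000 Bond=18.9394
V0=8.2323

Risk-neutral probability p* = (R−d)/(u−d) = (1.32−0.86)/(1.34−0.86) = 0.9583.
Terminal payoffs: V(4,0)=0.0000, V(4,1)=0.0000, V(4,2)=25.0000, V(4,3)=25.0000, V(4,4)=25.0000
  t=3,j=0: stock 96.6805 → up 129.5519 (V=0.0000), down 83.1452 (V=0.0000). Price 0.0000; hedge Δ=0.0000, bond B=0.0000.
  t=3,j=1: stock 150.6417 → up 201.8599 (V=25.0000), down 129.5519 (V=0.0000). Price 18.1503; hedge Δ=0.3457, bond B=-33.9331.
  t=3,j=2: stock 234.7208 → up 314.5259 (V=25.0000), down 201.8599 (V=25.0000). Price 18.9394; hedge Δ=0.0000, bond B=18.9394.
  t=3,j=3: stock 365.7278 → up 490.0753 (V=25.0000), down 314.5259 (V=25.0000). Price 18.9394; hedge Δ=0.0000, bond B=18.9394.
  t=2,j=0: stock 112.4192 → up 150.6417 (V=18.1503), down 96.6805 (V=0.0000). Price 13.1773; hedge Δ=0.3364, bond B=-24.6358.
  t=2,j=1: stock 175.1648 → up 234.7208 (V=18.9394), down 150.6417 (V=18.1503). Price 14.3231; hedge Δ=0.0094, bond B=12.6791.
  t=2,j=2: stock 272.9312 → up 365.7278 (V=18.9394), down 234.7208 (V=18.9394). Price 14.3480; hedge Δ=0.0000, bond B=14.3480.
  t=1,j=0: stock 130.7200 → up 175.1648 (V=14.3231), down 112.4192 (V=13.1773). Price 10.8147; hedge Δ=0.0183, bond B=8.4275.
  t=1,j=1: stock 203.6800 → up 272.9312 (V=14.3480), down 175.1648 (V=14.3231). Price 10.8689; hedge Δ=0.0003, bond B=10.8170.
  t=0,j=0: stock 152.0000 → up 203.6800 (V=10.8689), down 130.7200 (V=10.8147). Price 8.2323; hedge Δ=0.0007, bond B=8.1193.
Each (Δ,B) replicates both successor values, so the strategy is self-financing and V0 is arbitrage-free.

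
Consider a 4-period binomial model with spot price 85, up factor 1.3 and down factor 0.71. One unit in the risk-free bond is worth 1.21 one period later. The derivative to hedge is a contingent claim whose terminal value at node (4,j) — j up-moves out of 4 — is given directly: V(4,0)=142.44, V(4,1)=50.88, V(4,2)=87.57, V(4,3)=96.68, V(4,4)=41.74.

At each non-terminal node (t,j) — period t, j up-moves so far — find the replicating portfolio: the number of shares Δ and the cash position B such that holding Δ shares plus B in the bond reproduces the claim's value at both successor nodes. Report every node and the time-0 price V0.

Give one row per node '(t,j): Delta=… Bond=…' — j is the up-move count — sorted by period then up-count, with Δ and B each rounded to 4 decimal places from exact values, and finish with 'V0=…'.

Under the risk-neutral measure, an up-move has probability p* = (R−d)/(u−d) = 0.8475 and values discount at R = 1.21.
Terminal values V(4,·): V(4,0)=142.4400, V(4,1)=50.8800, V(4,2)=87.5700, V(4,3)=96.6800, V(4,4)=41.7400
(3,0): S=30.4224. Δ = (V_up−V_dn)/(S_up−S_dn) = (50.8800−142.4400)/(39.5492−21.5999) = -5.1011. V = [p*·50.8800 + (1−p*)·142.4400]/1.21 = 53.5924. B = V − Δ·S = 208.7788.
(3,1): S=55.7030. Δ = (V_up−V_dn)/(S_up−S_dn) = (87.5700−50.8800)/(72.4140−39.5492) = 1.1164. V = [p*·87.5700 + (1−p*)·50.8800]/1.21 = 67.7465. B = V − Δ·S = 5.5600.
(3,2): S=101.9915. Δ = (V_up−V_dn)/(S_up−S_dn) = (96.6800−87.5700)/(132.5890−72.4140) = 0.1514. V = [p*·96.6800 + (1−p*)·87.5700]/1.21 = 78.7523. B = V − Δ·S = 63.3117.
(3,3): S=186.7450. Δ = (V_up−V_dn)/(S_up−S_dn) = (41.7400−96.6800)/(242.7685−132.5889) = -0.4986. V = [p*·41.7400 + (1−p*)·96.6800]/1.21 = 41.4220. B = V − Δ·S = 134.5407.
(2,0): S=42.8485. Δ = (V_up−V_dn)/(S_up−S_dn) = (67.7465−53.5924)/(55.7031−30.4224) = 0.5599. V = [p*·67.7465 + (1−p*)·53.5924]/1.21 = 54.2044. B = V − Δ·S = 30.2145.
(2,1): S=78.4550. Δ = (V_up−V_dn)/(S_up−S_dn) = (78.7523−67.7465)/(101.9915−55.7030) = 0.2378. V = [p*·78.7523 + (1−p*)·67.7465]/1.21 = 63.6971. B = V − Δ·S = 45.0431.
(2,2): S=143.6500. Δ = (V_up−V_dn)/(S_up−S_dn) = (41.4220−78.7523)/(186.7450−101.9915) = -0.4405. V = [p*·41.4220 + (1−p*)·78.7523]/1.21 = 38.9393. B = V − Δ·S = 102.2109.
(1,0): S=60.3500. Δ = (V_up−V_dn)/(S_up−S_dn) = (63.6971−54.2044)/(78.4550−42.8485) = 0.2666. V = [p*·63.6971 + (1−p*)·54.2044]/1.21 = 51.4455. B = V − Δ·S = 35.3563.
(1,1): S=110.5000. Δ = (V_up−V_dn)/(S_up−S_dn) = (38.9393−63.6971)/(143.6500−78.4550) = -0.3798. V = [p*·38.9393 + (1−p*)·63.6971]/1.21 = 35.3024. B = V − Δ·S = 77.2648.
(0,0): S=85.0000. Δ = (V_up−V_dn)/(S_up−S_dn) = (35.3024−51.4455)/(110.5000−60.3500) = -0.3219. V = [p*·35.3024 + (1−p*)·51.4455]/1.21 = 31.2107. B = V − Δ·S = 58.5719.
Self-financing check: at every node Δ·S+B equals the discounted successor values.

(0,0): Delta=-0.3219 Bond=58.5719
(1,0): Delta=0.2666 Bond=35.3563
(1,1): Delta=-0.3798 Bond=77.2648
(2,0): Delta=0.5599 Bond=30.2145
(2,1): Delta=0.2378 Bond=45.0431
(2,2): Delta=-0.4405 Bond=102.2109
(3,0): Delta=-5.1011 Bond=208.7788
(3,1): Delta=1.1164 Bond=5.5600
(3,2): Delta=0.1514 Bond=63.3117
(3,3): Delta=-0.4986 Bond=134.5407
V0=31.2107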